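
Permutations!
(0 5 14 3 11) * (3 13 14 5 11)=(0 11)(13 14)=[11, 1, 2, 3, 4, 5, 6, 7, 8, 9, 10, 0, 12, 14, 13]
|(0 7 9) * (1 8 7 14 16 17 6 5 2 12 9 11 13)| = |(0 14 16 17 6 5 2 12 9)(1 8 7 11 13)| = 45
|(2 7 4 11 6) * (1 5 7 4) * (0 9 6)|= 6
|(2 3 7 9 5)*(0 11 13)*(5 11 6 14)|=|(0 6 14 5 2 3 7 9 11 13)|=10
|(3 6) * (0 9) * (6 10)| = |(0 9)(3 10 6)| = 6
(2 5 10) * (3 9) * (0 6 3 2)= (0 6 3 9 2 5 10)= [6, 1, 5, 9, 4, 10, 3, 7, 8, 2, 0]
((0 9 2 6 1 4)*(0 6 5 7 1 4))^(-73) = (0 1 7 5 2 9)(4 6) = [1, 7, 9, 3, 6, 2, 4, 5, 8, 0]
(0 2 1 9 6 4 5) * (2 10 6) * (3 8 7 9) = [10, 3, 1, 8, 5, 0, 4, 9, 7, 2, 6] = (0 10 6 4 5)(1 3 8 7 9 2)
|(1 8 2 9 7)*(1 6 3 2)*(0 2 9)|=|(0 2)(1 8)(3 9 7 6)|=4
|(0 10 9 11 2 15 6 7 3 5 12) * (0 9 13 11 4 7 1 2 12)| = |(0 10 13 11 12 9 4 7 3 5)(1 2 15 6)| = 20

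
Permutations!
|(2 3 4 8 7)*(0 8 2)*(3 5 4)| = |(0 8 7)(2 5 4)| = 3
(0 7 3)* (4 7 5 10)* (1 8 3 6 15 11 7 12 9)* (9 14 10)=(0 5 9 1 8 3)(4 12 14 10)(6 15 11 7)=[5, 8, 2, 0, 12, 9, 15, 6, 3, 1, 4, 7, 14, 13, 10, 11]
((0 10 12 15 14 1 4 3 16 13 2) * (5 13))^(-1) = (0 2 13 5 16 3 4 1 14 15 12 10) = [2, 14, 13, 4, 1, 16, 6, 7, 8, 9, 0, 11, 10, 5, 15, 12, 3]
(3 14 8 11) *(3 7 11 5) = [0, 1, 2, 14, 4, 3, 6, 11, 5, 9, 10, 7, 12, 13, 8] = (3 14 8 5)(7 11)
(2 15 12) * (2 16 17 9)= [0, 1, 15, 3, 4, 5, 6, 7, 8, 2, 10, 11, 16, 13, 14, 12, 17, 9]= (2 15 12 16 17 9)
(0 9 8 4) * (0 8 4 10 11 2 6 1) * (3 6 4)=(0 9 3 6 1)(2 4 8 10 11)=[9, 0, 4, 6, 8, 5, 1, 7, 10, 3, 11, 2]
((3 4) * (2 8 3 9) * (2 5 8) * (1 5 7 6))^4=(1 4)(3 6)(5 9)(7 8)=[0, 4, 2, 6, 1, 9, 3, 8, 7, 5]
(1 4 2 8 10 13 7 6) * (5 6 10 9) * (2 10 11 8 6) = [0, 4, 6, 3, 10, 2, 1, 11, 9, 5, 13, 8, 12, 7] = (1 4 10 13 7 11 8 9 5 2 6)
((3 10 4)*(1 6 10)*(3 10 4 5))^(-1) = [0, 3, 2, 5, 6, 10, 1, 7, 8, 9, 4] = (1 3 5 10 4 6)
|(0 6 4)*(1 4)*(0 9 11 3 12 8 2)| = 10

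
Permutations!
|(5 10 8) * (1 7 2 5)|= |(1 7 2 5 10 8)|= 6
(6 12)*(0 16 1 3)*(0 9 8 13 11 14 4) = [16, 3, 2, 9, 0, 5, 12, 7, 13, 8, 10, 14, 6, 11, 4, 15, 1] = (0 16 1 3 9 8 13 11 14 4)(6 12)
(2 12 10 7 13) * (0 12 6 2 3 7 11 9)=(0 12 10 11 9)(2 6)(3 7 13)=[12, 1, 6, 7, 4, 5, 2, 13, 8, 0, 11, 9, 10, 3]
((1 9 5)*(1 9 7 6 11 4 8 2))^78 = (1 7 6 11 4 8 2) = [0, 7, 1, 3, 8, 5, 11, 6, 2, 9, 10, 4]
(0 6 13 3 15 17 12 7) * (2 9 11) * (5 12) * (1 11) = (0 6 13 3 15 17 5 12 7)(1 11 2 9) = [6, 11, 9, 15, 4, 12, 13, 0, 8, 1, 10, 2, 7, 3, 14, 17, 16, 5]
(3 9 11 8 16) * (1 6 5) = (1 6 5)(3 9 11 8 16) = [0, 6, 2, 9, 4, 1, 5, 7, 16, 11, 10, 8, 12, 13, 14, 15, 3]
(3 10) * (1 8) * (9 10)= (1 8)(3 9 10)= [0, 8, 2, 9, 4, 5, 6, 7, 1, 10, 3]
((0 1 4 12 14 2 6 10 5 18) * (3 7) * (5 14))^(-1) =(0 18 5 12 4 1)(2 14 10 6)(3 7) =[18, 0, 14, 7, 1, 12, 2, 3, 8, 9, 6, 11, 4, 13, 10, 15, 16, 17, 5]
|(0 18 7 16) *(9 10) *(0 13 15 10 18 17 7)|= |(0 17 7 16 13 15 10 9 18)|= 9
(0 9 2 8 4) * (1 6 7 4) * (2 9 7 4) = [7, 6, 8, 3, 0, 5, 4, 2, 1, 9] = (9)(0 7 2 8 1 6 4)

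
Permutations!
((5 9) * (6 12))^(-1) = (5 9)(6 12) = [0, 1, 2, 3, 4, 9, 12, 7, 8, 5, 10, 11, 6]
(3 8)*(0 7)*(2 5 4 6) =[7, 1, 5, 8, 6, 4, 2, 0, 3] =(0 7)(2 5 4 6)(3 8)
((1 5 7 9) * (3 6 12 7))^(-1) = (1 9 7 12 6 3 5) = [0, 9, 2, 5, 4, 1, 3, 12, 8, 7, 10, 11, 6]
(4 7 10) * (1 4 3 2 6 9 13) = (1 4 7 10 3 2 6 9 13) = [0, 4, 6, 2, 7, 5, 9, 10, 8, 13, 3, 11, 12, 1]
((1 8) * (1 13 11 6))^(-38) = (1 13 6 8 11) = [0, 13, 2, 3, 4, 5, 8, 7, 11, 9, 10, 1, 12, 6]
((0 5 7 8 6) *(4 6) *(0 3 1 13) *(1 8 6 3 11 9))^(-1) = (0 13 1 9 11 6 7 5)(3 4 8) = [13, 9, 2, 4, 8, 0, 7, 5, 3, 11, 10, 6, 12, 1]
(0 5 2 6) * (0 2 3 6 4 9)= [5, 1, 4, 6, 9, 3, 2, 7, 8, 0]= (0 5 3 6 2 4 9)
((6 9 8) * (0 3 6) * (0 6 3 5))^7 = (0 5)(6 9 8) = [5, 1, 2, 3, 4, 0, 9, 7, 6, 8]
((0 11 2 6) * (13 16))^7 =(0 6 2 11)(13 16) =[6, 1, 11, 3, 4, 5, 2, 7, 8, 9, 10, 0, 12, 16, 14, 15, 13]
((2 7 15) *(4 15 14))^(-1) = (2 15 4 14 7) = [0, 1, 15, 3, 14, 5, 6, 2, 8, 9, 10, 11, 12, 13, 7, 4]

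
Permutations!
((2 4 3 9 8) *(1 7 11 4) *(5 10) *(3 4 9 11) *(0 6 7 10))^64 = (0 10 2 9 3 6 5 1 8 11 7) = [10, 8, 9, 6, 4, 1, 5, 0, 11, 3, 2, 7]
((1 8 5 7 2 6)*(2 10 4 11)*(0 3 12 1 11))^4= [8, 10, 6, 5, 1, 0, 11, 3, 4, 9, 12, 2, 7]= (0 8 4 1 10 12 7 3 5)(2 6 11)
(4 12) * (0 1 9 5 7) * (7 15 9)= [1, 7, 2, 3, 12, 15, 6, 0, 8, 5, 10, 11, 4, 13, 14, 9]= (0 1 7)(4 12)(5 15 9)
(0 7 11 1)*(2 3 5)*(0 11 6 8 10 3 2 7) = (1 11)(3 5 7 6 8 10) = [0, 11, 2, 5, 4, 7, 8, 6, 10, 9, 3, 1]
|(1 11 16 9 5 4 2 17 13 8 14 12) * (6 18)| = 12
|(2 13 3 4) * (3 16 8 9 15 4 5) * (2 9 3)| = |(2 13 16 8 3 5)(4 9 15)| = 6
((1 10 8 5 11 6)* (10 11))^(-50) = (1 11 6)(5 10 8) = [0, 11, 2, 3, 4, 10, 1, 7, 5, 9, 8, 6]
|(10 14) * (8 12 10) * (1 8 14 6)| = |(14)(1 8 12 10 6)| = 5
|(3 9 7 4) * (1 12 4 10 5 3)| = |(1 12 4)(3 9 7 10 5)| = 15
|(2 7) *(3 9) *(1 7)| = 6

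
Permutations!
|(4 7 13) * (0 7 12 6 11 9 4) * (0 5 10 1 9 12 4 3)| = 24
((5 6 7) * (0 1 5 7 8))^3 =(0 6 1 8 5) =[6, 8, 2, 3, 4, 0, 1, 7, 5]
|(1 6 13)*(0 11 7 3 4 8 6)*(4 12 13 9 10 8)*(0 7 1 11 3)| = |(0 3 12 13 11 1 7)(6 9 10 8)| = 28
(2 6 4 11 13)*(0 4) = (0 4 11 13 2 6) = [4, 1, 6, 3, 11, 5, 0, 7, 8, 9, 10, 13, 12, 2]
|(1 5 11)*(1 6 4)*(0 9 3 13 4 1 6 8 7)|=11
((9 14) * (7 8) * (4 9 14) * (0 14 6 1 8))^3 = (0 1)(4 9)(6 7)(8 14) = [1, 0, 2, 3, 9, 5, 7, 6, 14, 4, 10, 11, 12, 13, 8]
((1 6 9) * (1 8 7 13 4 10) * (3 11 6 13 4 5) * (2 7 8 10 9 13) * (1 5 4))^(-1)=(1 7 2)(3 5 10 9 4 13 6 11)=[0, 7, 1, 5, 13, 10, 11, 2, 8, 4, 9, 3, 12, 6]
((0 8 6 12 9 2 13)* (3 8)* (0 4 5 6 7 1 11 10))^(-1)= [10, 7, 9, 0, 13, 4, 5, 8, 3, 12, 11, 1, 6, 2]= (0 10 11 1 7 8 3)(2 9 12 6 5 4 13)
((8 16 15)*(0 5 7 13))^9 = [5, 1, 2, 3, 4, 7, 6, 13, 8, 9, 10, 11, 12, 0, 14, 15, 16] = (16)(0 5 7 13)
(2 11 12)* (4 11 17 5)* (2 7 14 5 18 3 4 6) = (2 17 18 3 4 11 12 7 14 5 6) = [0, 1, 17, 4, 11, 6, 2, 14, 8, 9, 10, 12, 7, 13, 5, 15, 16, 18, 3]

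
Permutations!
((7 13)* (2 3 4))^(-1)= (2 4 3)(7 13)= [0, 1, 4, 2, 3, 5, 6, 13, 8, 9, 10, 11, 12, 7]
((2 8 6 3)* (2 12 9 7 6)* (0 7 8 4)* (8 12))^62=(12)(0 4 2 8 3 6 7)=[4, 1, 8, 6, 2, 5, 7, 0, 3, 9, 10, 11, 12]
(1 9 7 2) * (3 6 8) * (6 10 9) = [0, 6, 1, 10, 4, 5, 8, 2, 3, 7, 9] = (1 6 8 3 10 9 7 2)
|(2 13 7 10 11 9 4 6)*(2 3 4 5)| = 21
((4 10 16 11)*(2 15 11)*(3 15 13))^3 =[0, 1, 15, 4, 2, 5, 6, 7, 8, 9, 13, 16, 12, 11, 14, 10, 3] =(2 15 10 13 11 16 3 4)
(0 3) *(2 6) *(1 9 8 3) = (0 1 9 8 3)(2 6) = [1, 9, 6, 0, 4, 5, 2, 7, 3, 8]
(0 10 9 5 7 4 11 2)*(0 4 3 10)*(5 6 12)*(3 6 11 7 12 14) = [0, 1, 4, 10, 7, 12, 14, 6, 8, 11, 9, 2, 5, 13, 3] = (2 4 7 6 14 3 10 9 11)(5 12)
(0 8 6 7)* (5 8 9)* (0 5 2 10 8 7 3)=(0 9 2 10 8 6 3)(5 7)=[9, 1, 10, 0, 4, 7, 3, 5, 6, 2, 8]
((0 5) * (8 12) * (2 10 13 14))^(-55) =[5, 1, 10, 3, 4, 0, 6, 7, 12, 9, 13, 11, 8, 14, 2] =(0 5)(2 10 13 14)(8 12)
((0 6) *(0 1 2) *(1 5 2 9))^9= (0 6 5 2)(1 9)= [6, 9, 0, 3, 4, 2, 5, 7, 8, 1]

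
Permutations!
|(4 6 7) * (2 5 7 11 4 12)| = 12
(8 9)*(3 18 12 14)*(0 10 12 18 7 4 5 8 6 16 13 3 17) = (18)(0 10 12 14 17)(3 7 4 5 8 9 6 16 13) = [10, 1, 2, 7, 5, 8, 16, 4, 9, 6, 12, 11, 14, 3, 17, 15, 13, 0, 18]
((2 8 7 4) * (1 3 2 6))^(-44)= (1 4 8 3 6 7 2)= [0, 4, 1, 6, 8, 5, 7, 2, 3]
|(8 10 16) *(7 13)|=6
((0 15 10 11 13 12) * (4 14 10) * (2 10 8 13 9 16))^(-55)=(16)(0 15 4 14 8 13 12)=[15, 1, 2, 3, 14, 5, 6, 7, 13, 9, 10, 11, 0, 12, 8, 4, 16]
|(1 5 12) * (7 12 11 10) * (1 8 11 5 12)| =|(1 12 8 11 10 7)| =6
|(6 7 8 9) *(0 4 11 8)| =|(0 4 11 8 9 6 7)| =7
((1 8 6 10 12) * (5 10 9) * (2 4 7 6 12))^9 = [0, 1, 7, 3, 6, 2, 5, 9, 8, 10, 4, 11, 12] = (12)(2 7 9 10 4 6 5)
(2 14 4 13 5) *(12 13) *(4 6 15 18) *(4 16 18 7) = (2 14 6 15 7 4 12 13 5)(16 18) = [0, 1, 14, 3, 12, 2, 15, 4, 8, 9, 10, 11, 13, 5, 6, 7, 18, 17, 16]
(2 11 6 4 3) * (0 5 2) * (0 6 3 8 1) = (0 5 2 11 3 6 4 8 1) = [5, 0, 11, 6, 8, 2, 4, 7, 1, 9, 10, 3]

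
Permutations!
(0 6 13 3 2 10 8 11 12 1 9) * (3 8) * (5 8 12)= (0 6 13 12 1 9)(2 10 3)(5 8 11)= [6, 9, 10, 2, 4, 8, 13, 7, 11, 0, 3, 5, 1, 12]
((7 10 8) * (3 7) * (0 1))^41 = (0 1)(3 7 10 8) = [1, 0, 2, 7, 4, 5, 6, 10, 3, 9, 8]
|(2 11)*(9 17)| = 2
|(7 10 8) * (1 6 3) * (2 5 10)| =15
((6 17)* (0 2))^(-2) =(17) =[0, 1, 2, 3, 4, 5, 6, 7, 8, 9, 10, 11, 12, 13, 14, 15, 16, 17]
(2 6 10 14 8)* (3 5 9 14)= (2 6 10 3 5 9 14 8)= [0, 1, 6, 5, 4, 9, 10, 7, 2, 14, 3, 11, 12, 13, 8]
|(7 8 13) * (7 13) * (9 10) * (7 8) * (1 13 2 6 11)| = |(1 13 2 6 11)(9 10)| = 10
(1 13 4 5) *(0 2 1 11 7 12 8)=(0 2 1 13 4 5 11 7 12 8)=[2, 13, 1, 3, 5, 11, 6, 12, 0, 9, 10, 7, 8, 4]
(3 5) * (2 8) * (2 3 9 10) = [0, 1, 8, 5, 4, 9, 6, 7, 3, 10, 2] = (2 8 3 5 9 10)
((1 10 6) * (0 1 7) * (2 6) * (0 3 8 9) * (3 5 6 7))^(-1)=(0 9 8 3 6 5 7 2 10 1)=[9, 0, 10, 6, 4, 7, 5, 2, 3, 8, 1]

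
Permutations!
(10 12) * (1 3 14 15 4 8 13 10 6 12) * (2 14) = [0, 3, 14, 2, 8, 5, 12, 7, 13, 9, 1, 11, 6, 10, 15, 4] = (1 3 2 14 15 4 8 13 10)(6 12)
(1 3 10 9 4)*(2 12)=(1 3 10 9 4)(2 12)=[0, 3, 12, 10, 1, 5, 6, 7, 8, 4, 9, 11, 2]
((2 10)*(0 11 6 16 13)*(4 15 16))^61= (0 16 4 11 13 15 6)(2 10)= [16, 1, 10, 3, 11, 5, 0, 7, 8, 9, 2, 13, 12, 15, 14, 6, 4]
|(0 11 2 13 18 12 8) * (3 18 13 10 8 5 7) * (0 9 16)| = |(0 11 2 10 8 9 16)(3 18 12 5 7)| = 35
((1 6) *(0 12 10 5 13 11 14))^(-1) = [14, 6, 2, 3, 4, 10, 1, 7, 8, 9, 12, 13, 0, 5, 11] = (0 14 11 13 5 10 12)(1 6)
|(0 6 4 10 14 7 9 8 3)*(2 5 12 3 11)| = 13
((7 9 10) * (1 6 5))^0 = (10) = [0, 1, 2, 3, 4, 5, 6, 7, 8, 9, 10]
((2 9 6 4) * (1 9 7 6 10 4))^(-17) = (1 2 9 7 10 6 4) = [0, 2, 9, 3, 1, 5, 4, 10, 8, 7, 6]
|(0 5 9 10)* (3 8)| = |(0 5 9 10)(3 8)| = 4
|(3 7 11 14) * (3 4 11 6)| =3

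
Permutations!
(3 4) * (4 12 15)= (3 12 15 4)= [0, 1, 2, 12, 3, 5, 6, 7, 8, 9, 10, 11, 15, 13, 14, 4]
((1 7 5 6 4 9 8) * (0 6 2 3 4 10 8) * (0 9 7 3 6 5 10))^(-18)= (10)(0 2)(5 6)= [2, 1, 0, 3, 4, 6, 5, 7, 8, 9, 10]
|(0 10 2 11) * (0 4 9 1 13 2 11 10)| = |(1 13 2 10 11 4 9)| = 7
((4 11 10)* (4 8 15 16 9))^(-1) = [0, 1, 2, 3, 9, 5, 6, 7, 10, 16, 11, 4, 12, 13, 14, 8, 15] = (4 9 16 15 8 10 11)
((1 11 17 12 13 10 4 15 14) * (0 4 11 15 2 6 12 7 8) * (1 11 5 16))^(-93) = [6, 11, 13, 3, 12, 15, 10, 4, 2, 9, 1, 8, 5, 16, 7, 17, 14, 0] = (0 6 10 1 11 8 2 13 16 14 7 4 12 5 15 17)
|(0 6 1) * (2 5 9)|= 3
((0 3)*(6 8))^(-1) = [3, 1, 2, 0, 4, 5, 8, 7, 6] = (0 3)(6 8)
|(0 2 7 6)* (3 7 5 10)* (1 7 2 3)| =|(0 3 2 5 10 1 7 6)| =8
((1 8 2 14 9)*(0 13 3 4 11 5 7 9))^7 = [9, 4, 5, 8, 2, 0, 6, 13, 11, 3, 10, 14, 12, 1, 7] = (0 9 3 8 11 14 7 13 1 4 2 5)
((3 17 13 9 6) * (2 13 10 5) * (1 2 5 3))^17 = (1 13 6 2 9)(3 10 17) = [0, 13, 9, 10, 4, 5, 2, 7, 8, 1, 17, 11, 12, 6, 14, 15, 16, 3]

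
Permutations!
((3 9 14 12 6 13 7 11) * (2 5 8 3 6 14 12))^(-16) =[0, 1, 12, 5, 4, 14, 6, 7, 2, 8, 10, 11, 3, 13, 9] =(2 12 3 5 14 9 8)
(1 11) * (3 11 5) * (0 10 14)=(0 10 14)(1 5 3 11)=[10, 5, 2, 11, 4, 3, 6, 7, 8, 9, 14, 1, 12, 13, 0]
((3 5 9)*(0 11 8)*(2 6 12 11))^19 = (0 2 6 12 11 8)(3 5 9) = [2, 1, 6, 5, 4, 9, 12, 7, 0, 3, 10, 8, 11]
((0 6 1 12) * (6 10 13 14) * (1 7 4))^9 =(14) =[0, 1, 2, 3, 4, 5, 6, 7, 8, 9, 10, 11, 12, 13, 14]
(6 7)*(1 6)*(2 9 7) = [0, 6, 9, 3, 4, 5, 2, 1, 8, 7] = (1 6 2 9 7)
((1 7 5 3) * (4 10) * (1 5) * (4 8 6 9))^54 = (4 9 6 8 10) = [0, 1, 2, 3, 9, 5, 8, 7, 10, 6, 4]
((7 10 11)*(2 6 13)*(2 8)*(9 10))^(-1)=(2 8 13 6)(7 11 10 9)=[0, 1, 8, 3, 4, 5, 2, 11, 13, 7, 9, 10, 12, 6]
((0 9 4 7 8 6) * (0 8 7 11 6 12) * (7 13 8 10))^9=[12, 1, 2, 3, 9, 5, 11, 10, 13, 0, 6, 4, 8, 7]=(0 12 8 13 7 10 6 11 4 9)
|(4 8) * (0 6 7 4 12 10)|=7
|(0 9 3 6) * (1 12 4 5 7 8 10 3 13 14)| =|(0 9 13 14 1 12 4 5 7 8 10 3 6)| =13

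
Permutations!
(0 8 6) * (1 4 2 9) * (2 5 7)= (0 8 6)(1 4 5 7 2 9)= [8, 4, 9, 3, 5, 7, 0, 2, 6, 1]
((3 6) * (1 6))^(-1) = (1 3 6) = [0, 3, 2, 6, 4, 5, 1]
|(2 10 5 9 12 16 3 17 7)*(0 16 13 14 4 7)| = |(0 16 3 17)(2 10 5 9 12 13 14 4 7)| = 36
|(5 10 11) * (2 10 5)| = |(2 10 11)| = 3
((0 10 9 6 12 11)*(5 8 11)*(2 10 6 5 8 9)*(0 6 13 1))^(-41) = (0 13 1)(2 10)(5 9)(6 11 8 12) = [13, 0, 10, 3, 4, 9, 11, 7, 12, 5, 2, 8, 6, 1]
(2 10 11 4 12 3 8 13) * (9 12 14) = [0, 1, 10, 8, 14, 5, 6, 7, 13, 12, 11, 4, 3, 2, 9] = (2 10 11 4 14 9 12 3 8 13)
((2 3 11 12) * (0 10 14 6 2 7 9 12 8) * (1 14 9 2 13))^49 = [7, 14, 0, 10, 4, 5, 13, 8, 12, 3, 2, 9, 11, 1, 6] = (0 7 8 12 11 9 3 10 2)(1 14 6 13)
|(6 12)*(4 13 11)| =6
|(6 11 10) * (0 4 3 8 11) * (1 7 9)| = |(0 4 3 8 11 10 6)(1 7 9)| = 21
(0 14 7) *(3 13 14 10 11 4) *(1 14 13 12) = (0 10 11 4 3 12 1 14 7) = [10, 14, 2, 12, 3, 5, 6, 0, 8, 9, 11, 4, 1, 13, 7]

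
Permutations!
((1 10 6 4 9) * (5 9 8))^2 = [0, 6, 2, 3, 5, 1, 8, 7, 9, 10, 4] = (1 6 8 9 10 4 5)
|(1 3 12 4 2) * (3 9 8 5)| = 8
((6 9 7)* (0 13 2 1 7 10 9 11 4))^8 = [0, 1, 2, 3, 4, 5, 6, 7, 8, 9, 10, 11, 12, 13] = (13)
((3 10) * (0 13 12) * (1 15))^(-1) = (0 12 13)(1 15)(3 10) = [12, 15, 2, 10, 4, 5, 6, 7, 8, 9, 3, 11, 13, 0, 14, 1]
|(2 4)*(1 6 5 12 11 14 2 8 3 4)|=21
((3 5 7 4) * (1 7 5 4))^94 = (7) = [0, 1, 2, 3, 4, 5, 6, 7]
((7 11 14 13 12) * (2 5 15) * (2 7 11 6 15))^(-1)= (2 5)(6 7 15)(11 12 13 14)= [0, 1, 5, 3, 4, 2, 7, 15, 8, 9, 10, 12, 13, 14, 11, 6]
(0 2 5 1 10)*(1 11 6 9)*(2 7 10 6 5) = (0 7 10)(1 6 9)(5 11) = [7, 6, 2, 3, 4, 11, 9, 10, 8, 1, 0, 5]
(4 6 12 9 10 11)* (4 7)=(4 6 12 9 10 11 7)=[0, 1, 2, 3, 6, 5, 12, 4, 8, 10, 11, 7, 9]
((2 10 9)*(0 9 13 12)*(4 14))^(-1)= [12, 1, 9, 3, 14, 5, 6, 7, 8, 0, 2, 11, 13, 10, 4]= (0 12 13 10 2 9)(4 14)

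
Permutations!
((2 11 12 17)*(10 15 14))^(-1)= [0, 1, 17, 3, 4, 5, 6, 7, 8, 9, 14, 2, 11, 13, 15, 10, 16, 12]= (2 17 12 11)(10 14 15)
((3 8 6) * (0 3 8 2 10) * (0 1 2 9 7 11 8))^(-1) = (0 6 8 11 7 9 3)(1 10 2) = [6, 10, 1, 0, 4, 5, 8, 9, 11, 3, 2, 7]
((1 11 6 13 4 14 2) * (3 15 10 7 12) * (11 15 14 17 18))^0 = (18) = [0, 1, 2, 3, 4, 5, 6, 7, 8, 9, 10, 11, 12, 13, 14, 15, 16, 17, 18]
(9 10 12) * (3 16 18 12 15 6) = (3 16 18 12 9 10 15 6) = [0, 1, 2, 16, 4, 5, 3, 7, 8, 10, 15, 11, 9, 13, 14, 6, 18, 17, 12]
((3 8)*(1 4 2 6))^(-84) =(8) =[0, 1, 2, 3, 4, 5, 6, 7, 8]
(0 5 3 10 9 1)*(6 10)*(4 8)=(0 5 3 6 10 9 1)(4 8)=[5, 0, 2, 6, 8, 3, 10, 7, 4, 1, 9]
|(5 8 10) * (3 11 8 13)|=|(3 11 8 10 5 13)|=6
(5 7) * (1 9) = [0, 9, 2, 3, 4, 7, 6, 5, 8, 1] = (1 9)(5 7)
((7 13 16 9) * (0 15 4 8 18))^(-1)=(0 18 8 4 15)(7 9 16 13)=[18, 1, 2, 3, 15, 5, 6, 9, 4, 16, 10, 11, 12, 7, 14, 0, 13, 17, 8]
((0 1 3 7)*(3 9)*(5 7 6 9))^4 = [0, 1, 2, 6, 4, 5, 9, 7, 8, 3] = (3 6 9)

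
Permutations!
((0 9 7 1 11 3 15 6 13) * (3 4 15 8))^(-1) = (0 13 6 15 4 11 1 7 9)(3 8) = [13, 7, 2, 8, 11, 5, 15, 9, 3, 0, 10, 1, 12, 6, 14, 4]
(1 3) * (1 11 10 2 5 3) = (2 5 3 11 10) = [0, 1, 5, 11, 4, 3, 6, 7, 8, 9, 2, 10]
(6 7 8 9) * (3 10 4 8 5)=(3 10 4 8 9 6 7 5)=[0, 1, 2, 10, 8, 3, 7, 5, 9, 6, 4]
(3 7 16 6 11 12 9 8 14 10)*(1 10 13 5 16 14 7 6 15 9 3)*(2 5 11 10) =(1 2 5 16 15 9 8 7 14 13 11 12 3 6 10) =[0, 2, 5, 6, 4, 16, 10, 14, 7, 8, 1, 12, 3, 11, 13, 9, 15]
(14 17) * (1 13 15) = (1 13 15)(14 17) = [0, 13, 2, 3, 4, 5, 6, 7, 8, 9, 10, 11, 12, 15, 17, 1, 16, 14]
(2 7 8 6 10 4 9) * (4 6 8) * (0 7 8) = (0 7 4 9 2 8)(6 10) = [7, 1, 8, 3, 9, 5, 10, 4, 0, 2, 6]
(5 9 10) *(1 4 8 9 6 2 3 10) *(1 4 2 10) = (1 2 3)(4 8 9)(5 6 10) = [0, 2, 3, 1, 8, 6, 10, 7, 9, 4, 5]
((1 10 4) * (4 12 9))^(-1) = (1 4 9 12 10) = [0, 4, 2, 3, 9, 5, 6, 7, 8, 12, 1, 11, 10]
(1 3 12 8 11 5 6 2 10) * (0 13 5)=(0 13 5 6 2 10 1 3 12 8 11)=[13, 3, 10, 12, 4, 6, 2, 7, 11, 9, 1, 0, 8, 5]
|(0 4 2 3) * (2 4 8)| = 4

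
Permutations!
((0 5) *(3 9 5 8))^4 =(0 5 9 3 8) =[5, 1, 2, 8, 4, 9, 6, 7, 0, 3]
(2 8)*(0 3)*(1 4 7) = [3, 4, 8, 0, 7, 5, 6, 1, 2] = (0 3)(1 4 7)(2 8)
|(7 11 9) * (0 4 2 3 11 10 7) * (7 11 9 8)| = |(0 4 2 3 9)(7 10 11 8)| = 20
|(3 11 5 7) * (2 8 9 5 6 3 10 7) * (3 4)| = 4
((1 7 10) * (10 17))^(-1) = (1 10 17 7) = [0, 10, 2, 3, 4, 5, 6, 1, 8, 9, 17, 11, 12, 13, 14, 15, 16, 7]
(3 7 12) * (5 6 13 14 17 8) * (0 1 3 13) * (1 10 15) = (0 10 15 1 3 7 12 13 14 17 8 5 6) = [10, 3, 2, 7, 4, 6, 0, 12, 5, 9, 15, 11, 13, 14, 17, 1, 16, 8]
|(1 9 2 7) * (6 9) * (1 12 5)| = |(1 6 9 2 7 12 5)| = 7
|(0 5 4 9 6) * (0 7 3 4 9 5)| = 6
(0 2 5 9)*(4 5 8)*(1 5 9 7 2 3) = (0 3 1 5 7 2 8 4 9) = [3, 5, 8, 1, 9, 7, 6, 2, 4, 0]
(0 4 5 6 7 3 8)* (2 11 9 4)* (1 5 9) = (0 2 11 1 5 6 7 3 8)(4 9) = [2, 5, 11, 8, 9, 6, 7, 3, 0, 4, 10, 1]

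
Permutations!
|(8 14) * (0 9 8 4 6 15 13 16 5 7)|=|(0 9 8 14 4 6 15 13 16 5 7)|=11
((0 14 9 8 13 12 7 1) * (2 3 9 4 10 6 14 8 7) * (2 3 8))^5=[3, 12, 9, 2, 10, 5, 14, 13, 7, 8, 6, 11, 0, 1, 4]=(0 3 2 9 8 7 13 1 12)(4 10 6 14)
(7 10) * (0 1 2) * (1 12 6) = (0 12 6 1 2)(7 10) = [12, 2, 0, 3, 4, 5, 1, 10, 8, 9, 7, 11, 6]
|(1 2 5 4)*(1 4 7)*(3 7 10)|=|(1 2 5 10 3 7)|=6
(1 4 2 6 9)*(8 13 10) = (1 4 2 6 9)(8 13 10) = [0, 4, 6, 3, 2, 5, 9, 7, 13, 1, 8, 11, 12, 10]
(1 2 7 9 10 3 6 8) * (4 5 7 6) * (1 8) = (1 2 6)(3 4 5 7 9 10) = [0, 2, 6, 4, 5, 7, 1, 9, 8, 10, 3]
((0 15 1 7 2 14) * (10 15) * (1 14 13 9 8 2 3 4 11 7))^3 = (0 14 15 10)(2 8 9 13)(3 7 11 4) = [14, 1, 8, 7, 3, 5, 6, 11, 9, 13, 0, 4, 12, 2, 15, 10]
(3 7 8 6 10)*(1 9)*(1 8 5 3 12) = (1 9 8 6 10 12)(3 7 5) = [0, 9, 2, 7, 4, 3, 10, 5, 6, 8, 12, 11, 1]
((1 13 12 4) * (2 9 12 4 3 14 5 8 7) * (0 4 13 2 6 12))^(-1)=(0 9 2 1 4)(3 12 6 7 8 5 14)=[9, 4, 1, 12, 0, 14, 7, 8, 5, 2, 10, 11, 6, 13, 3]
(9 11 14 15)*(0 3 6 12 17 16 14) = [3, 1, 2, 6, 4, 5, 12, 7, 8, 11, 10, 0, 17, 13, 15, 9, 14, 16] = (0 3 6 12 17 16 14 15 9 11)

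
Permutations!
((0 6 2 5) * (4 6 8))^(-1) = [5, 1, 6, 3, 8, 2, 4, 7, 0] = (0 5 2 6 4 8)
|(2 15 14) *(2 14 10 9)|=4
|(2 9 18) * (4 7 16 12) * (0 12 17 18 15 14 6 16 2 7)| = |(0 12 4)(2 9 15 14 6 16 17 18 7)| = 9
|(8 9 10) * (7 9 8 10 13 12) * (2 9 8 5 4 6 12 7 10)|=10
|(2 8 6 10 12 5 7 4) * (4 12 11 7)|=9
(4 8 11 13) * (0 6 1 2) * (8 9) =[6, 2, 0, 3, 9, 5, 1, 7, 11, 8, 10, 13, 12, 4] =(0 6 1 2)(4 9 8 11 13)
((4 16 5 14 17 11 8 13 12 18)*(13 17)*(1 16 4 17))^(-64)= (1 18 5 11 13)(8 12 16 17 14)= [0, 18, 2, 3, 4, 11, 6, 7, 12, 9, 10, 13, 16, 1, 8, 15, 17, 14, 5]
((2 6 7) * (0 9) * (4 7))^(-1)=(0 9)(2 7 4 6)=[9, 1, 7, 3, 6, 5, 2, 4, 8, 0]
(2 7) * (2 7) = (7) = [0, 1, 2, 3, 4, 5, 6, 7]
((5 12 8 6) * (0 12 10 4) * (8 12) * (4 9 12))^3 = (0 5 12 8 10 4 6 9) = [5, 1, 2, 3, 6, 12, 9, 7, 10, 0, 4, 11, 8]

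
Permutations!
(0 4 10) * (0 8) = (0 4 10 8) = [4, 1, 2, 3, 10, 5, 6, 7, 0, 9, 8]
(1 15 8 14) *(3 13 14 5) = (1 15 8 5 3 13 14) = [0, 15, 2, 13, 4, 3, 6, 7, 5, 9, 10, 11, 12, 14, 1, 8]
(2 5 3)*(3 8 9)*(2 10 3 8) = (2 5)(3 10)(8 9) = [0, 1, 5, 10, 4, 2, 6, 7, 9, 8, 3]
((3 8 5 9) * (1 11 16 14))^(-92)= [0, 1, 2, 3, 4, 5, 6, 7, 8, 9, 10, 11, 12, 13, 14, 15, 16]= (16)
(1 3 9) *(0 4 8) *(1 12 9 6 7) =(0 4 8)(1 3 6 7)(9 12) =[4, 3, 2, 6, 8, 5, 7, 1, 0, 12, 10, 11, 9]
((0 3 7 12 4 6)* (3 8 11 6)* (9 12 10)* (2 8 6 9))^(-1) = (0 6)(2 10 7 3 4 12 9 11 8) = [6, 1, 10, 4, 12, 5, 0, 3, 2, 11, 7, 8, 9]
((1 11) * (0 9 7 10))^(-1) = (0 10 7 9)(1 11) = [10, 11, 2, 3, 4, 5, 6, 9, 8, 0, 7, 1]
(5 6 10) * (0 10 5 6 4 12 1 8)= (0 10 6 5 4 12 1 8)= [10, 8, 2, 3, 12, 4, 5, 7, 0, 9, 6, 11, 1]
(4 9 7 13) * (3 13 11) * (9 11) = (3 13 4 11)(7 9) = [0, 1, 2, 13, 11, 5, 6, 9, 8, 7, 10, 3, 12, 4]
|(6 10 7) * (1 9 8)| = 3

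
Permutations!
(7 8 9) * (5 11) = (5 11)(7 8 9) = [0, 1, 2, 3, 4, 11, 6, 8, 9, 7, 10, 5]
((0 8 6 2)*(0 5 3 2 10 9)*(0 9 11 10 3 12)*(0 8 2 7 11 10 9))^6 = (0 3 5 11 8)(2 7 12 9 6) = [3, 1, 7, 5, 4, 11, 2, 12, 0, 6, 10, 8, 9]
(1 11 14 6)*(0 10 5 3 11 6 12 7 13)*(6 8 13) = (0 10 5 3 11 14 12 7 6 1 8 13) = [10, 8, 2, 11, 4, 3, 1, 6, 13, 9, 5, 14, 7, 0, 12]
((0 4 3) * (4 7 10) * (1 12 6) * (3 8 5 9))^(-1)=(0 3 9 5 8 4 10 7)(1 6 12)=[3, 6, 2, 9, 10, 8, 12, 0, 4, 5, 7, 11, 1]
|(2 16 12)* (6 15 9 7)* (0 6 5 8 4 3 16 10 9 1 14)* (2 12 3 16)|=|(0 6 15 1 14)(2 10 9 7 5 8 4 16 3)|=45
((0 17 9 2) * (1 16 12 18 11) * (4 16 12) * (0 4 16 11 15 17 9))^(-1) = (0 17 15 18 12 1 11 4 2 9) = [17, 11, 9, 3, 2, 5, 6, 7, 8, 0, 10, 4, 1, 13, 14, 18, 16, 15, 12]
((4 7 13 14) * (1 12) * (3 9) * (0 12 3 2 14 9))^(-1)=[3, 12, 9, 1, 14, 5, 6, 4, 8, 13, 10, 11, 0, 7, 2]=(0 3 1 12)(2 9 13 7 4 14)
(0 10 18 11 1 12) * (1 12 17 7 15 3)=(0 10 18 11 12)(1 17 7 15 3)=[10, 17, 2, 1, 4, 5, 6, 15, 8, 9, 18, 12, 0, 13, 14, 3, 16, 7, 11]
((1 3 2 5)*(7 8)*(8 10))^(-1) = (1 5 2 3)(7 8 10) = [0, 5, 3, 1, 4, 2, 6, 8, 10, 9, 7]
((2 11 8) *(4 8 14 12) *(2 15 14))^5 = [0, 1, 11, 3, 4, 5, 6, 7, 8, 9, 10, 2, 12, 13, 14, 15] = (15)(2 11)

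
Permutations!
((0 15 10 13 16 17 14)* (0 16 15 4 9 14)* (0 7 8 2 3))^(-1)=(0 3 2 8 7 17 16 14 9 4)(10 15 13)=[3, 1, 8, 2, 0, 5, 6, 17, 7, 4, 15, 11, 12, 10, 9, 13, 14, 16]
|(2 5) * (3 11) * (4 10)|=2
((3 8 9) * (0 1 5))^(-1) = (0 5 1)(3 9 8) = [5, 0, 2, 9, 4, 1, 6, 7, 3, 8]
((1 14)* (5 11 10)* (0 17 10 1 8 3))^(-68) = (0 11 3 5 8 10 14 17 1) = [11, 0, 2, 5, 4, 8, 6, 7, 10, 9, 14, 3, 12, 13, 17, 15, 16, 1]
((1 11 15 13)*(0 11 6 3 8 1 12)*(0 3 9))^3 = (0 13 8 9 15 3 6 11 12 1) = [13, 0, 2, 6, 4, 5, 11, 7, 9, 15, 10, 12, 1, 8, 14, 3]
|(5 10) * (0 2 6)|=6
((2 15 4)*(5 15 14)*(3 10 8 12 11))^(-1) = (2 4 15 5 14)(3 11 12 8 10) = [0, 1, 4, 11, 15, 14, 6, 7, 10, 9, 3, 12, 8, 13, 2, 5]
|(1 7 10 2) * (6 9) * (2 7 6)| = 4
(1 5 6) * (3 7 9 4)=(1 5 6)(3 7 9 4)=[0, 5, 2, 7, 3, 6, 1, 9, 8, 4]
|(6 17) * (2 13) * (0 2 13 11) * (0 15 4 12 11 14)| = |(0 2 14)(4 12 11 15)(6 17)| = 12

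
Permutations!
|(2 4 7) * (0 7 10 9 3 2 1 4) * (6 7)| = |(0 6 7 1 4 10 9 3 2)| = 9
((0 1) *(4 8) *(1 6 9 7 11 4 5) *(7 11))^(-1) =(0 1 5 8 4 11 9 6) =[1, 5, 2, 3, 11, 8, 0, 7, 4, 6, 10, 9]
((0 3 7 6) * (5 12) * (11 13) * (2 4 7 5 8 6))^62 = (13)(0 5 8)(2 7 4)(3 12 6) = [5, 1, 7, 12, 2, 8, 3, 4, 0, 9, 10, 11, 6, 13]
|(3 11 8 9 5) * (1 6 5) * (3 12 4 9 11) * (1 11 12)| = |(1 6 5)(4 9 11 8 12)| = 15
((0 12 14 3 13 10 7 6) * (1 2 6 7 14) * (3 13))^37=(0 1 6 12 2)(10 14 13)=[1, 6, 0, 3, 4, 5, 12, 7, 8, 9, 14, 11, 2, 10, 13]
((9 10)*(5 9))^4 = (5 9 10) = [0, 1, 2, 3, 4, 9, 6, 7, 8, 10, 5]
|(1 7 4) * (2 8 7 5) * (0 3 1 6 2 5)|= 15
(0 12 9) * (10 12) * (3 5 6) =[10, 1, 2, 5, 4, 6, 3, 7, 8, 0, 12, 11, 9] =(0 10 12 9)(3 5 6)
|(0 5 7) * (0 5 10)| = 2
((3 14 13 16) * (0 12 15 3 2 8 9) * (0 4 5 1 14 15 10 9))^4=(0 4 13)(1 2 10)(5 16 12)(8 9 14)=[4, 2, 10, 3, 13, 16, 6, 7, 9, 14, 1, 11, 5, 0, 8, 15, 12]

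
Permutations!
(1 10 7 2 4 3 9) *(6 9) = (1 10 7 2 4 3 6 9) = [0, 10, 4, 6, 3, 5, 9, 2, 8, 1, 7]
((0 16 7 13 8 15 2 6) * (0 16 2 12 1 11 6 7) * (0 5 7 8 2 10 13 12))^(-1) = (0 15 8 2 13 10)(1 12 7 5 16 6 11) = [15, 12, 13, 3, 4, 16, 11, 5, 2, 9, 0, 1, 7, 10, 14, 8, 6]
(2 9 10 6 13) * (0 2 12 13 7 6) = (0 2 9 10)(6 7)(12 13) = [2, 1, 9, 3, 4, 5, 7, 6, 8, 10, 0, 11, 13, 12]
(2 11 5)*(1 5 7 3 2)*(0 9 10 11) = [9, 5, 0, 2, 4, 1, 6, 3, 8, 10, 11, 7] = (0 9 10 11 7 3 2)(1 5)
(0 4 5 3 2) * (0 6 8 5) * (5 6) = [4, 1, 5, 2, 0, 3, 8, 7, 6] = (0 4)(2 5 3)(6 8)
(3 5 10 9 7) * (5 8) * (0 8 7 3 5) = (0 8)(3 7 5 10 9) = [8, 1, 2, 7, 4, 10, 6, 5, 0, 3, 9]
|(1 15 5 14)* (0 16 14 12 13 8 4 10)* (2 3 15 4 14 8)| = |(0 16 8 14 1 4 10)(2 3 15 5 12 13)| = 42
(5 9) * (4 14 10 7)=[0, 1, 2, 3, 14, 9, 6, 4, 8, 5, 7, 11, 12, 13, 10]=(4 14 10 7)(5 9)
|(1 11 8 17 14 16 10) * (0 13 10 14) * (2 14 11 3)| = 11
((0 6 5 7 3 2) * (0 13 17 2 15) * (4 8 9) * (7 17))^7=(0 3 13 17 6 15 7 2 5)(4 8 9)=[3, 1, 5, 13, 8, 0, 15, 2, 9, 4, 10, 11, 12, 17, 14, 7, 16, 6]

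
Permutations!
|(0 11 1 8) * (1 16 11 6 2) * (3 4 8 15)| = 8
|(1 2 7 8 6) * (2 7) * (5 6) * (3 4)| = |(1 7 8 5 6)(3 4)| = 10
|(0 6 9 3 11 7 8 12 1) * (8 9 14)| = |(0 6 14 8 12 1)(3 11 7 9)| = 12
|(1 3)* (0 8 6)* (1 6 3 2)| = |(0 8 3 6)(1 2)| = 4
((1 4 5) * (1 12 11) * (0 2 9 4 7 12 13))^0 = (13) = [0, 1, 2, 3, 4, 5, 6, 7, 8, 9, 10, 11, 12, 13]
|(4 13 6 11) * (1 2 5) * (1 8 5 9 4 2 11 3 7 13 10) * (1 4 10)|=12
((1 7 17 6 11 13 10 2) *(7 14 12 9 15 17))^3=(1 9 6 10 14 15 11 2 12 17 13)=[0, 9, 12, 3, 4, 5, 10, 7, 8, 6, 14, 2, 17, 1, 15, 11, 16, 13]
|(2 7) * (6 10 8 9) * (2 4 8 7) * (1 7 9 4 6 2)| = |(1 7 6 10 9 2)(4 8)| = 6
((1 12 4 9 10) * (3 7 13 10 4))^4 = [0, 13, 2, 1, 4, 5, 6, 12, 8, 9, 7, 11, 10, 3] = (1 13 3)(7 12 10)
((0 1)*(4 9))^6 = (9) = [0, 1, 2, 3, 4, 5, 6, 7, 8, 9]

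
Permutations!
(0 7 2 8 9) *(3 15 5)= (0 7 2 8 9)(3 15 5)= [7, 1, 8, 15, 4, 3, 6, 2, 9, 0, 10, 11, 12, 13, 14, 5]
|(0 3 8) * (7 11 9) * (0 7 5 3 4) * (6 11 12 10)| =18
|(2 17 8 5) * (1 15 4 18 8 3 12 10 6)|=|(1 15 4 18 8 5 2 17 3 12 10 6)|=12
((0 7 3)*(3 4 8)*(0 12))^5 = (0 12 3 8 4 7) = [12, 1, 2, 8, 7, 5, 6, 0, 4, 9, 10, 11, 3]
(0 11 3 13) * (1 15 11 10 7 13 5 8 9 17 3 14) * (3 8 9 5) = (0 10 7 13)(1 15 11 14)(5 9 17 8) = [10, 15, 2, 3, 4, 9, 6, 13, 5, 17, 7, 14, 12, 0, 1, 11, 16, 8]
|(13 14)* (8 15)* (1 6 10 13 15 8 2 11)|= 8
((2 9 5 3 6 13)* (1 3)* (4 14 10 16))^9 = (1 6 2 5 3 13 9)(4 14 10 16) = [0, 6, 5, 13, 14, 3, 2, 7, 8, 1, 16, 11, 12, 9, 10, 15, 4]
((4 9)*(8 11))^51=(4 9)(8 11)=[0, 1, 2, 3, 9, 5, 6, 7, 11, 4, 10, 8]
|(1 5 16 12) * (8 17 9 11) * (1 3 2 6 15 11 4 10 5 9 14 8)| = 12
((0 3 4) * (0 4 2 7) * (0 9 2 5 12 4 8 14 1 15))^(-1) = (0 15 1 14 8 4 12 5 3)(2 9 7) = [15, 14, 9, 0, 12, 3, 6, 2, 4, 7, 10, 11, 5, 13, 8, 1]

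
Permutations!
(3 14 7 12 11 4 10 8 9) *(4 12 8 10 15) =[0, 1, 2, 14, 15, 5, 6, 8, 9, 3, 10, 12, 11, 13, 7, 4] =(3 14 7 8 9)(4 15)(11 12)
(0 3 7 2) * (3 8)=(0 8 3 7 2)=[8, 1, 0, 7, 4, 5, 6, 2, 3]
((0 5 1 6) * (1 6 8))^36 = (8) = [0, 1, 2, 3, 4, 5, 6, 7, 8]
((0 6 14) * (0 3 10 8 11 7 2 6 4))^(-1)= (0 4)(2 7 11 8 10 3 14 6)= [4, 1, 7, 14, 0, 5, 2, 11, 10, 9, 3, 8, 12, 13, 6]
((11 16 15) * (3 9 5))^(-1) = (3 5 9)(11 15 16) = [0, 1, 2, 5, 4, 9, 6, 7, 8, 3, 10, 15, 12, 13, 14, 16, 11]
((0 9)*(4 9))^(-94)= (0 9 4)= [9, 1, 2, 3, 0, 5, 6, 7, 8, 4]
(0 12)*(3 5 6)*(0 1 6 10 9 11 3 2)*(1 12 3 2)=(12)(0 3 5 10 9 11 2)(1 6)=[3, 6, 0, 5, 4, 10, 1, 7, 8, 11, 9, 2, 12]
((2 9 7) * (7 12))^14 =(2 12)(7 9) =[0, 1, 12, 3, 4, 5, 6, 9, 8, 7, 10, 11, 2]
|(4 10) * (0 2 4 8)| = |(0 2 4 10 8)| = 5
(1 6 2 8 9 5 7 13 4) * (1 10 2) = (1 6)(2 8 9 5 7 13 4 10) = [0, 6, 8, 3, 10, 7, 1, 13, 9, 5, 2, 11, 12, 4]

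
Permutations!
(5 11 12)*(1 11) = [0, 11, 2, 3, 4, 1, 6, 7, 8, 9, 10, 12, 5] = (1 11 12 5)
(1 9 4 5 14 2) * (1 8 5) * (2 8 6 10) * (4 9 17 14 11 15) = [0, 17, 6, 3, 1, 11, 10, 7, 5, 9, 2, 15, 12, 13, 8, 4, 16, 14] = (1 17 14 8 5 11 15 4)(2 6 10)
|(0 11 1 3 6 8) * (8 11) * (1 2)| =10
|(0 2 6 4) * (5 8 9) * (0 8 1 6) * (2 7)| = 6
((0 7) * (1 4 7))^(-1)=(0 7 4 1)=[7, 0, 2, 3, 1, 5, 6, 4]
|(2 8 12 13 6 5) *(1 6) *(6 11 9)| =9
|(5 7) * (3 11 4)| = |(3 11 4)(5 7)| = 6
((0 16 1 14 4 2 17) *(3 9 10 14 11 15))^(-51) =(0 4 9 11)(1 17 14 3)(2 10 15 16) =[4, 17, 10, 1, 9, 5, 6, 7, 8, 11, 15, 0, 12, 13, 3, 16, 2, 14]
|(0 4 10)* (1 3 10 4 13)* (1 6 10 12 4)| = |(0 13 6 10)(1 3 12 4)| = 4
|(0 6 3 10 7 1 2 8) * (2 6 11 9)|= 5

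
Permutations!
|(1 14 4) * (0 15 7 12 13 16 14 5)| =|(0 15 7 12 13 16 14 4 1 5)| =10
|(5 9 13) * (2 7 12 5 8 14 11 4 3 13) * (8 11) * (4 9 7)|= |(2 4 3 13 11 9)(5 7 12)(8 14)|= 6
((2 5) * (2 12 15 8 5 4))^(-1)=(2 4)(5 8 15 12)=[0, 1, 4, 3, 2, 8, 6, 7, 15, 9, 10, 11, 5, 13, 14, 12]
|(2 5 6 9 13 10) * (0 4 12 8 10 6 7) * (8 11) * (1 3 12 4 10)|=|(0 10 2 5 7)(1 3 12 11 8)(6 9 13)|=15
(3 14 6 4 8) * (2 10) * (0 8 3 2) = (0 8 2 10)(3 14 6 4) = [8, 1, 10, 14, 3, 5, 4, 7, 2, 9, 0, 11, 12, 13, 6]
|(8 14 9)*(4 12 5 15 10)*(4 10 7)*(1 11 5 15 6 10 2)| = 12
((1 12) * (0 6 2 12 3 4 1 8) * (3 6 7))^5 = (0 6 7 2 3 12 4 8 1) = [6, 0, 3, 12, 8, 5, 7, 2, 1, 9, 10, 11, 4]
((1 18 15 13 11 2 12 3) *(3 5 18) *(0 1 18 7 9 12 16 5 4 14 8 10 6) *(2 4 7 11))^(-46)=(0 6 10 8 14 4 11 5 16 2 13 15 18 3 1)(7 12 9)=[6, 0, 13, 1, 11, 16, 10, 12, 14, 7, 8, 5, 9, 15, 4, 18, 2, 17, 3]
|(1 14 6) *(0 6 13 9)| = |(0 6 1 14 13 9)| = 6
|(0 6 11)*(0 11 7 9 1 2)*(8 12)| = |(0 6 7 9 1 2)(8 12)| = 6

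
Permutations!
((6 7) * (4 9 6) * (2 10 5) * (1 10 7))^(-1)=(1 6 9 4 7 2 5 10)=[0, 6, 5, 3, 7, 10, 9, 2, 8, 4, 1]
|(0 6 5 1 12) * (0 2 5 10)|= 12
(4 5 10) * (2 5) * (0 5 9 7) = [5, 1, 9, 3, 2, 10, 6, 0, 8, 7, 4] = (0 5 10 4 2 9 7)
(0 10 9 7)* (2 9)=(0 10 2 9 7)=[10, 1, 9, 3, 4, 5, 6, 0, 8, 7, 2]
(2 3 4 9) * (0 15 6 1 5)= (0 15 6 1 5)(2 3 4 9)= [15, 5, 3, 4, 9, 0, 1, 7, 8, 2, 10, 11, 12, 13, 14, 6]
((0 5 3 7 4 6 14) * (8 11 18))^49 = (8 11 18) = [0, 1, 2, 3, 4, 5, 6, 7, 11, 9, 10, 18, 12, 13, 14, 15, 16, 17, 8]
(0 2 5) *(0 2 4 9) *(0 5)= (0 4 9 5 2)= [4, 1, 0, 3, 9, 2, 6, 7, 8, 5]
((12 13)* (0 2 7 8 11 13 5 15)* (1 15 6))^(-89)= [15, 6, 0, 3, 4, 12, 5, 2, 7, 9, 10, 8, 13, 11, 14, 1]= (0 15 1 6 5 12 13 11 8 7 2)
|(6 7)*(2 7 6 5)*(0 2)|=|(0 2 7 5)|=4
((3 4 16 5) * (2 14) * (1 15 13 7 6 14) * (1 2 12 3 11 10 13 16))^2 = (1 16 11 13 6 12 4 15 5 10 7 14 3) = [0, 16, 2, 1, 15, 10, 12, 14, 8, 9, 7, 13, 4, 6, 3, 5, 11]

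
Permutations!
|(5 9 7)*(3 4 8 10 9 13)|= 8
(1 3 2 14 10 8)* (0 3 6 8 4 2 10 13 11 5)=(0 3 10 4 2 14 13 11 5)(1 6 8)=[3, 6, 14, 10, 2, 0, 8, 7, 1, 9, 4, 5, 12, 11, 13]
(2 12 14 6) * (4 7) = (2 12 14 6)(4 7) = [0, 1, 12, 3, 7, 5, 2, 4, 8, 9, 10, 11, 14, 13, 6]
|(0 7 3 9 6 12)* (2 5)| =6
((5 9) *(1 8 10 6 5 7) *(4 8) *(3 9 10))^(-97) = (1 7 9 3 8 4)(5 6 10) = [0, 7, 2, 8, 1, 6, 10, 9, 4, 3, 5]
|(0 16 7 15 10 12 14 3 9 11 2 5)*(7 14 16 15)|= 11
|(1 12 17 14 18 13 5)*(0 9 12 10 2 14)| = |(0 9 12 17)(1 10 2 14 18 13 5)| = 28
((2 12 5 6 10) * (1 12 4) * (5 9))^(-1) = (1 4 2 10 6 5 9 12) = [0, 4, 10, 3, 2, 9, 5, 7, 8, 12, 6, 11, 1]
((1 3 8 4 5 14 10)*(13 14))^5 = (1 13 8 10 5 3 14 4) = [0, 13, 2, 14, 1, 3, 6, 7, 10, 9, 5, 11, 12, 8, 4]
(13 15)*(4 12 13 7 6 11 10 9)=(4 12 13 15 7 6 11 10 9)=[0, 1, 2, 3, 12, 5, 11, 6, 8, 4, 9, 10, 13, 15, 14, 7]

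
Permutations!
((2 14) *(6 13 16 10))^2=(6 16)(10 13)=[0, 1, 2, 3, 4, 5, 16, 7, 8, 9, 13, 11, 12, 10, 14, 15, 6]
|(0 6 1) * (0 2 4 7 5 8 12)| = |(0 6 1 2 4 7 5 8 12)| = 9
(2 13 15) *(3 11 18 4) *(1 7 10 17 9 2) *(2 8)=[0, 7, 13, 11, 3, 5, 6, 10, 2, 8, 17, 18, 12, 15, 14, 1, 16, 9, 4]=(1 7 10 17 9 8 2 13 15)(3 11 18 4)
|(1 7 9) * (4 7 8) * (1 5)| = 6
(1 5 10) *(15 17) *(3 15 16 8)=[0, 5, 2, 15, 4, 10, 6, 7, 3, 9, 1, 11, 12, 13, 14, 17, 8, 16]=(1 5 10)(3 15 17 16 8)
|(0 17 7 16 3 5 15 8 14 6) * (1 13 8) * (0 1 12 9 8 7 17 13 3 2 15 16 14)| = 14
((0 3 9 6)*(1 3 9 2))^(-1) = (0 6 9)(1 2 3) = [6, 2, 3, 1, 4, 5, 9, 7, 8, 0]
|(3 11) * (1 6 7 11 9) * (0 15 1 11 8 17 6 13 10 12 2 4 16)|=|(0 15 1 13 10 12 2 4 16)(3 9 11)(6 7 8 17)|=36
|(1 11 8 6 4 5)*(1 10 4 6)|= |(1 11 8)(4 5 10)|= 3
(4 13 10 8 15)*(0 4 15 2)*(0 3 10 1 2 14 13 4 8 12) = (15)(0 8 14 13 1 2 3 10 12) = [8, 2, 3, 10, 4, 5, 6, 7, 14, 9, 12, 11, 0, 1, 13, 15]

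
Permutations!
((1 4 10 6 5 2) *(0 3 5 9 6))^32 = (0 1 3 4 5 10 2) = [1, 3, 0, 4, 5, 10, 6, 7, 8, 9, 2]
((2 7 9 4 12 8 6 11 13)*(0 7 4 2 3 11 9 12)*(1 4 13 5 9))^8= (0 7 12 8 6 1 4)(2 3 5)(9 13 11)= [7, 4, 3, 5, 0, 2, 1, 12, 6, 13, 10, 9, 8, 11]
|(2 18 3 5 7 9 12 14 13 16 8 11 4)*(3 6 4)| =20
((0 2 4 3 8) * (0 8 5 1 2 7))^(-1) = (8)(0 7)(1 5 3 4 2) = [7, 5, 1, 4, 2, 3, 6, 0, 8]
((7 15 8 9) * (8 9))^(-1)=(7 9 15)=[0, 1, 2, 3, 4, 5, 6, 9, 8, 15, 10, 11, 12, 13, 14, 7]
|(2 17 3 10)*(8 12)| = 4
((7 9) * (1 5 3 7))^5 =[0, 1, 2, 3, 4, 5, 6, 7, 8, 9] =(9)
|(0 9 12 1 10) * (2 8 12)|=7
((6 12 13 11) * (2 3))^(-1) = [0, 1, 3, 2, 4, 5, 11, 7, 8, 9, 10, 13, 6, 12] = (2 3)(6 11 13 12)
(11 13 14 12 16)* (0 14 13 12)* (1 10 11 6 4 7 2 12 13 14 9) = (0 9 1 10 11 13 14)(2 12 16 6 4 7) = [9, 10, 12, 3, 7, 5, 4, 2, 8, 1, 11, 13, 16, 14, 0, 15, 6]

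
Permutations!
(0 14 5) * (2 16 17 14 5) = (0 5)(2 16 17 14) = [5, 1, 16, 3, 4, 0, 6, 7, 8, 9, 10, 11, 12, 13, 2, 15, 17, 14]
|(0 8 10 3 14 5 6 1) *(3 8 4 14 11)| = 6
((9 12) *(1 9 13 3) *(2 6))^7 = (1 12 3 9 13)(2 6) = [0, 12, 6, 9, 4, 5, 2, 7, 8, 13, 10, 11, 3, 1]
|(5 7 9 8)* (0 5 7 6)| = 3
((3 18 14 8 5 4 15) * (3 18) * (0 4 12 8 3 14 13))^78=(0 18 4 13 15)=[18, 1, 2, 3, 13, 5, 6, 7, 8, 9, 10, 11, 12, 15, 14, 0, 16, 17, 4]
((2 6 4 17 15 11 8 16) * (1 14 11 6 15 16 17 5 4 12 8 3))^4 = (2 8 15 17 6 16 12) = [0, 1, 8, 3, 4, 5, 16, 7, 15, 9, 10, 11, 2, 13, 14, 17, 12, 6]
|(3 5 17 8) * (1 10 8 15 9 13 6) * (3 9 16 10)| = 11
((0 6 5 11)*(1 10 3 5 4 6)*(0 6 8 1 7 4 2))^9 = (0 6 5 10 8 7 2 11 3 1 4) = [6, 4, 11, 1, 0, 10, 5, 2, 7, 9, 8, 3]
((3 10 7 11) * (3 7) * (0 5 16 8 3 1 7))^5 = (0 10 5 1 16 7 8 11 3) = [10, 16, 2, 0, 4, 1, 6, 8, 11, 9, 5, 3, 12, 13, 14, 15, 7]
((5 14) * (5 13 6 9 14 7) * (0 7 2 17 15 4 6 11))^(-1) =(0 11 13 14 9 6 4 15 17 2 5 7) =[11, 1, 5, 3, 15, 7, 4, 0, 8, 6, 10, 13, 12, 14, 9, 17, 16, 2]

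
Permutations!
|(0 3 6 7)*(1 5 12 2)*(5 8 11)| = 12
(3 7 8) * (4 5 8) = [0, 1, 2, 7, 5, 8, 6, 4, 3] = (3 7 4 5 8)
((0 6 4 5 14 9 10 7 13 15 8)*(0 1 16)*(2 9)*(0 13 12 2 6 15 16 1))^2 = (16)(0 8 15)(2 10 12 9 7)(4 14)(5 6) = [8, 1, 10, 3, 14, 6, 5, 2, 15, 7, 12, 11, 9, 13, 4, 0, 16]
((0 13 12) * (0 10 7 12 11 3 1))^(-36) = (0 1 3 11 13) = [1, 3, 2, 11, 4, 5, 6, 7, 8, 9, 10, 13, 12, 0]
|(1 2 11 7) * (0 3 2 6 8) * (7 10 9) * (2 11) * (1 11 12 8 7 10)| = |(0 3 12 8)(1 6 7 11)(9 10)| = 4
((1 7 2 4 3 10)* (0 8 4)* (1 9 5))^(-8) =[4, 2, 8, 9, 10, 7, 6, 0, 3, 1, 5] =(0 4 10 5 7)(1 2 8 3 9)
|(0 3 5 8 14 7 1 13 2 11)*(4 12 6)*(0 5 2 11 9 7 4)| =14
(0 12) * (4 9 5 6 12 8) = (0 8 4 9 5 6 12) = [8, 1, 2, 3, 9, 6, 12, 7, 4, 5, 10, 11, 0]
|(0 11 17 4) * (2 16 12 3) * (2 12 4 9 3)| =9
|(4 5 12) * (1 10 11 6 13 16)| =6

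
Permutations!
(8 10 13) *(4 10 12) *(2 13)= [0, 1, 13, 3, 10, 5, 6, 7, 12, 9, 2, 11, 4, 8]= (2 13 8 12 4 10)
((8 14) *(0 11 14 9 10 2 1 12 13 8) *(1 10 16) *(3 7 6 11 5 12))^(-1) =(0 14 11 6 7 3 1 16 9 8 13 12 5)(2 10) =[14, 16, 10, 1, 4, 0, 7, 3, 13, 8, 2, 6, 5, 12, 11, 15, 9]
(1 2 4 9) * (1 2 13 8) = (1 13 8)(2 4 9) = [0, 13, 4, 3, 9, 5, 6, 7, 1, 2, 10, 11, 12, 8]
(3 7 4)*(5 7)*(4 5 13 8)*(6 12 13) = (3 6 12 13 8 4)(5 7) = [0, 1, 2, 6, 3, 7, 12, 5, 4, 9, 10, 11, 13, 8]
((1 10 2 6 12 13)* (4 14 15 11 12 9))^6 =(1 14 10 15 2 11 6 12 9 13 4) =[0, 14, 11, 3, 1, 5, 12, 7, 8, 13, 15, 6, 9, 4, 10, 2]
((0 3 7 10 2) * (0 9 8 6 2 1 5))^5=[5, 10, 9, 0, 4, 1, 2, 3, 6, 8, 7]=(0 5 1 10 7 3)(2 9 8 6)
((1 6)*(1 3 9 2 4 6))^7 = (2 6 9 4 3) = [0, 1, 6, 2, 3, 5, 9, 7, 8, 4]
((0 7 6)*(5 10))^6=[0, 1, 2, 3, 4, 5, 6, 7, 8, 9, 10]=(10)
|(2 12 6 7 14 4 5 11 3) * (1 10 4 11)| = 28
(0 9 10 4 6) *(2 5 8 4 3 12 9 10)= (0 10 3 12 9 2 5 8 4 6)= [10, 1, 5, 12, 6, 8, 0, 7, 4, 2, 3, 11, 9]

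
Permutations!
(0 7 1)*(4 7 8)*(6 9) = (0 8 4 7 1)(6 9) = [8, 0, 2, 3, 7, 5, 9, 1, 4, 6]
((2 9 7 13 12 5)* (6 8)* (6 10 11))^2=[0, 1, 7, 3, 4, 9, 10, 12, 11, 13, 6, 8, 2, 5]=(2 7 12)(5 9 13)(6 10)(8 11)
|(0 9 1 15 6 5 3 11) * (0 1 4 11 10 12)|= |(0 9 4 11 1 15 6 5 3 10 12)|= 11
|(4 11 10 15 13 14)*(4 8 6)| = |(4 11 10 15 13 14 8 6)| = 8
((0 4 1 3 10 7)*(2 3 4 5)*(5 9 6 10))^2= (0 6 7 9 10)(2 5 3)= [6, 1, 5, 2, 4, 3, 7, 9, 8, 10, 0]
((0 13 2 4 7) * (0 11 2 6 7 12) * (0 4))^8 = (0 6 11)(2 13 7) = [6, 1, 13, 3, 4, 5, 11, 2, 8, 9, 10, 0, 12, 7]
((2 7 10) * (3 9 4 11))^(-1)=(2 10 7)(3 11 4 9)=[0, 1, 10, 11, 9, 5, 6, 2, 8, 3, 7, 4]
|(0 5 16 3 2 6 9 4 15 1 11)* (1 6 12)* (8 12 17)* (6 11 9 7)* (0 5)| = |(1 9 4 15 11 5 16 3 2 17 8 12)(6 7)| = 12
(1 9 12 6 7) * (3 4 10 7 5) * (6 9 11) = (1 11 6 5 3 4 10 7)(9 12) = [0, 11, 2, 4, 10, 3, 5, 1, 8, 12, 7, 6, 9]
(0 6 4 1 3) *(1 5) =(0 6 4 5 1 3) =[6, 3, 2, 0, 5, 1, 4]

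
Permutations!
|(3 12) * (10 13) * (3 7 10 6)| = 6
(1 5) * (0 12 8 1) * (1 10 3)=(0 12 8 10 3 1 5)=[12, 5, 2, 1, 4, 0, 6, 7, 10, 9, 3, 11, 8]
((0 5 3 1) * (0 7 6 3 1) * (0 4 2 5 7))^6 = (0 5 4 6)(1 2 3 7) = [5, 2, 3, 7, 6, 4, 0, 1]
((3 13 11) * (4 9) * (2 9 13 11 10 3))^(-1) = (2 11 3 10 13 4 9) = [0, 1, 11, 10, 9, 5, 6, 7, 8, 2, 13, 3, 12, 4]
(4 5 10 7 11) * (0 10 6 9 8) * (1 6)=(0 10 7 11 4 5 1 6 9 8)=[10, 6, 2, 3, 5, 1, 9, 11, 0, 8, 7, 4]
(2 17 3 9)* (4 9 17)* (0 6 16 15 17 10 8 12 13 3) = (0 6 16 15 17)(2 4 9)(3 10 8 12 13) = [6, 1, 4, 10, 9, 5, 16, 7, 12, 2, 8, 11, 13, 3, 14, 17, 15, 0]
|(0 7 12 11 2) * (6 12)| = |(0 7 6 12 11 2)| = 6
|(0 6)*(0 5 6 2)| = |(0 2)(5 6)| = 2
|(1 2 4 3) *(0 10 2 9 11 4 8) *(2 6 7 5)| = |(0 10 6 7 5 2 8)(1 9 11 4 3)| = 35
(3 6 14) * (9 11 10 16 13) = (3 6 14)(9 11 10 16 13) = [0, 1, 2, 6, 4, 5, 14, 7, 8, 11, 16, 10, 12, 9, 3, 15, 13]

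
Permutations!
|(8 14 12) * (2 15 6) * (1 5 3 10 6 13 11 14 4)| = |(1 5 3 10 6 2 15 13 11 14 12 8 4)| = 13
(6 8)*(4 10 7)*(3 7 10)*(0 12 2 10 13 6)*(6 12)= (0 6 8)(2 10 13 12)(3 7 4)= [6, 1, 10, 7, 3, 5, 8, 4, 0, 9, 13, 11, 2, 12]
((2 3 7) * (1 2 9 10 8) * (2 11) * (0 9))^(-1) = (0 7 3 2 11 1 8 10 9) = [7, 8, 11, 2, 4, 5, 6, 3, 10, 0, 9, 1]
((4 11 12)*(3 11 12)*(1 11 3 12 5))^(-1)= (1 5 4 12 11)= [0, 5, 2, 3, 12, 4, 6, 7, 8, 9, 10, 1, 11]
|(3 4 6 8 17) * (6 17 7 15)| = |(3 4 17)(6 8 7 15)| = 12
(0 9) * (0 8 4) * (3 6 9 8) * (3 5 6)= (0 8 4)(5 6 9)= [8, 1, 2, 3, 0, 6, 9, 7, 4, 5]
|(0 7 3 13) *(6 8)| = 4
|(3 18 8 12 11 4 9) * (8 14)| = |(3 18 14 8 12 11 4 9)| = 8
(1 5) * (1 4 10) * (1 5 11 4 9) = [0, 11, 2, 3, 10, 9, 6, 7, 8, 1, 5, 4] = (1 11 4 10 5 9)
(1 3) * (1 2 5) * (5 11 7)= (1 3 2 11 7 5)= [0, 3, 11, 2, 4, 1, 6, 5, 8, 9, 10, 7]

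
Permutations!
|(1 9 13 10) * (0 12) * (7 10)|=|(0 12)(1 9 13 7 10)|=10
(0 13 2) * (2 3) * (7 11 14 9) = (0 13 3 2)(7 11 14 9) = [13, 1, 0, 2, 4, 5, 6, 11, 8, 7, 10, 14, 12, 3, 9]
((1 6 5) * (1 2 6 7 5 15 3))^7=[0, 1, 2, 3, 4, 5, 6, 7, 8, 9, 10, 11, 12, 13, 14, 15]=(15)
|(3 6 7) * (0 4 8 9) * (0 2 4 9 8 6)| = |(0 9 2 4 6 7 3)| = 7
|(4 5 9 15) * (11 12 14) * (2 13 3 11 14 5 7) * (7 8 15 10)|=9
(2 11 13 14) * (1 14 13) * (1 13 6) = (1 14 2 11 13 6) = [0, 14, 11, 3, 4, 5, 1, 7, 8, 9, 10, 13, 12, 6, 2]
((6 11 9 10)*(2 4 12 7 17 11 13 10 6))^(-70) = (17) = [0, 1, 2, 3, 4, 5, 6, 7, 8, 9, 10, 11, 12, 13, 14, 15, 16, 17]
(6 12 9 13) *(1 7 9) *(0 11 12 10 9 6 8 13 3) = (0 11 12 1 7 6 10 9 3)(8 13) = [11, 7, 2, 0, 4, 5, 10, 6, 13, 3, 9, 12, 1, 8]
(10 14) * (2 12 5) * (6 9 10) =[0, 1, 12, 3, 4, 2, 9, 7, 8, 10, 14, 11, 5, 13, 6] =(2 12 5)(6 9 10 14)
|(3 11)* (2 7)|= |(2 7)(3 11)|= 2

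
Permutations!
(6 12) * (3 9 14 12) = (3 9 14 12 6) = [0, 1, 2, 9, 4, 5, 3, 7, 8, 14, 10, 11, 6, 13, 12]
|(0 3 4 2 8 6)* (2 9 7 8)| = |(0 3 4 9 7 8 6)| = 7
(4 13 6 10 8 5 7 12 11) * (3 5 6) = [0, 1, 2, 5, 13, 7, 10, 12, 6, 9, 8, 4, 11, 3] = (3 5 7 12 11 4 13)(6 10 8)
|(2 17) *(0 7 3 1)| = 4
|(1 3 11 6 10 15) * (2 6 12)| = |(1 3 11 12 2 6 10 15)| = 8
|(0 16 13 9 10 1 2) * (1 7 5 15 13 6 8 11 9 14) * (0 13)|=|(0 16 6 8 11 9 10 7 5 15)(1 2 13 14)|=20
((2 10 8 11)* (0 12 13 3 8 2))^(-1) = (0 11 8 3 13 12)(2 10) = [11, 1, 10, 13, 4, 5, 6, 7, 3, 9, 2, 8, 0, 12]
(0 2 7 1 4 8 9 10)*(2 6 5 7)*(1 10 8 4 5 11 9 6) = (0 1 5 7 10)(6 11 9 8) = [1, 5, 2, 3, 4, 7, 11, 10, 6, 8, 0, 9]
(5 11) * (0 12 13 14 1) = (0 12 13 14 1)(5 11) = [12, 0, 2, 3, 4, 11, 6, 7, 8, 9, 10, 5, 13, 14, 1]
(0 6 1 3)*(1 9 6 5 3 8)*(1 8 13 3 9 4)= [5, 13, 2, 0, 1, 9, 4, 7, 8, 6, 10, 11, 12, 3]= (0 5 9 6 4 1 13 3)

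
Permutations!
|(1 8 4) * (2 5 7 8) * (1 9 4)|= 10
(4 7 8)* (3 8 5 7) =(3 8 4)(5 7) =[0, 1, 2, 8, 3, 7, 6, 5, 4]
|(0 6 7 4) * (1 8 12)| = |(0 6 7 4)(1 8 12)| = 12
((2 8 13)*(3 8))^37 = (2 3 8 13) = [0, 1, 3, 8, 4, 5, 6, 7, 13, 9, 10, 11, 12, 2]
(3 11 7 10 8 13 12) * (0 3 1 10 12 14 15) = (0 3 11 7 12 1 10 8 13 14 15) = [3, 10, 2, 11, 4, 5, 6, 12, 13, 9, 8, 7, 1, 14, 15, 0]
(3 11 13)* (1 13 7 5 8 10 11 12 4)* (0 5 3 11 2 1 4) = (0 5 8 10 2 1 13 11 7 3 12) = [5, 13, 1, 12, 4, 8, 6, 3, 10, 9, 2, 7, 0, 11]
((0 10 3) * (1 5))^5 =(0 3 10)(1 5) =[3, 5, 2, 10, 4, 1, 6, 7, 8, 9, 0]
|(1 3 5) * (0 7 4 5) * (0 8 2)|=8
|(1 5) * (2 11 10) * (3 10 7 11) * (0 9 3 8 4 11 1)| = 11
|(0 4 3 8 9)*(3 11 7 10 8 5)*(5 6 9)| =|(0 4 11 7 10 8 5 3 6 9)| =10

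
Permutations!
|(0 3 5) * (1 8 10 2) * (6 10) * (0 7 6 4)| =|(0 3 5 7 6 10 2 1 8 4)| =10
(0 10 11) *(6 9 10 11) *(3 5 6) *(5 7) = (0 11)(3 7 5 6 9 10) = [11, 1, 2, 7, 4, 6, 9, 5, 8, 10, 3, 0]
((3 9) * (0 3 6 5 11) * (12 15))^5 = (0 11 5 6 9 3)(12 15) = [11, 1, 2, 0, 4, 6, 9, 7, 8, 3, 10, 5, 15, 13, 14, 12]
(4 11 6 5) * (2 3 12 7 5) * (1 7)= [0, 7, 3, 12, 11, 4, 2, 5, 8, 9, 10, 6, 1]= (1 7 5 4 11 6 2 3 12)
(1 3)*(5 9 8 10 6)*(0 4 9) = (0 4 9 8 10 6 5)(1 3) = [4, 3, 2, 1, 9, 0, 5, 7, 10, 8, 6]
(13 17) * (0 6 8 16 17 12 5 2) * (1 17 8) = (0 6 1 17 13 12 5 2)(8 16) = [6, 17, 0, 3, 4, 2, 1, 7, 16, 9, 10, 11, 5, 12, 14, 15, 8, 13]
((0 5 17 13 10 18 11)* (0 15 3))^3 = (0 13 11)(3 17 18)(5 10 15) = [13, 1, 2, 17, 4, 10, 6, 7, 8, 9, 15, 0, 12, 11, 14, 5, 16, 18, 3]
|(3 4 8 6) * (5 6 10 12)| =7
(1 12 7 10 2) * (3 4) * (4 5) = (1 12 7 10 2)(3 5 4) = [0, 12, 1, 5, 3, 4, 6, 10, 8, 9, 2, 11, 7]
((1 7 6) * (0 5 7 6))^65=(0 7 5)(1 6)=[7, 6, 2, 3, 4, 0, 1, 5]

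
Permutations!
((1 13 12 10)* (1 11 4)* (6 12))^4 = (1 10 13 11 6 4 12) = [0, 10, 2, 3, 12, 5, 4, 7, 8, 9, 13, 6, 1, 11]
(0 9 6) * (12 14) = (0 9 6)(12 14) = [9, 1, 2, 3, 4, 5, 0, 7, 8, 6, 10, 11, 14, 13, 12]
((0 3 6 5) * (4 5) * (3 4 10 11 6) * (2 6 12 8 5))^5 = (0 11 4 12 2 8 6 5 10) = [11, 1, 8, 3, 12, 10, 5, 7, 6, 9, 0, 4, 2]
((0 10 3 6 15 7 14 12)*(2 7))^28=[10, 1, 7, 6, 4, 5, 15, 14, 8, 9, 3, 11, 0, 13, 12, 2]=(0 10 3 6 15 2 7 14 12)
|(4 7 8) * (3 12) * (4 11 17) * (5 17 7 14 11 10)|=8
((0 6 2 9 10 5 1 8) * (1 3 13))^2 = (0 2 10 3 1)(5 13 8 6 9) = [2, 0, 10, 1, 4, 13, 9, 7, 6, 5, 3, 11, 12, 8]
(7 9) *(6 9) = (6 9 7) = [0, 1, 2, 3, 4, 5, 9, 6, 8, 7]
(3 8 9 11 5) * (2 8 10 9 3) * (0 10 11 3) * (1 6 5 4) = [10, 6, 8, 11, 1, 2, 5, 7, 0, 3, 9, 4] = (0 10 9 3 11 4 1 6 5 2 8)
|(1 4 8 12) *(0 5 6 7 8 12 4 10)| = |(0 5 6 7 8 4 12 1 10)| = 9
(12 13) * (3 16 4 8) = (3 16 4 8)(12 13) = [0, 1, 2, 16, 8, 5, 6, 7, 3, 9, 10, 11, 13, 12, 14, 15, 4]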